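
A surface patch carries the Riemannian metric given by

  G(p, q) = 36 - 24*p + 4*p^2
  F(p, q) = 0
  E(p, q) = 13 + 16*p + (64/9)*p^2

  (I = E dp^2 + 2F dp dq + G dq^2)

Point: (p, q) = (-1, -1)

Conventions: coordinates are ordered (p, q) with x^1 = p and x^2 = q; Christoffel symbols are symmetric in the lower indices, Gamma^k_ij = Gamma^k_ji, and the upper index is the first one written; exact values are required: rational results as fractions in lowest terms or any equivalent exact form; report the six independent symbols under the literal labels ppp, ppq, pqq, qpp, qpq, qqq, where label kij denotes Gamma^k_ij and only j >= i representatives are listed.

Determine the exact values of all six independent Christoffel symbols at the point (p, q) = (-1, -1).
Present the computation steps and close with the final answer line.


E = 37/9, F = 0, G = 64 at the point
E_p = 16/9, E_q = 0, F_p = 0, F_q = 0, G_p = -32, G_q = 0
EG - F^2 = 2368/9;  g^inv = (9/2368) * [[64, 0], [0, 37/9]]
first-kind symbols [ij,l] = (1/2)(d_i g_jl + d_j g_il - d_l g_ij): [pp,p] = E_p/2 = 8/9, [pp,q] = F_p - E_q/2 = 0, [pq,p] = E_q/2 = 0, [pq,q] = G_p/2 = -16, [qq,p] = F_q - G_p/2 = 16, [qq,q] = G_q/2 = 0
Gamma^p_ij = (G*[ij,p] - F*[ij,q])/(EG - F^2), Gamma^q_ij = (E*[ij,q] - F*[ij,p])/(EG - F^2)

Answer: Gamma_ppp = 8/37, Gamma_ppq = 0, Gamma_pqq = 144/37, Gamma_qpp = 0, Gamma_qpq = -1/4, Gamma_qqq = 0


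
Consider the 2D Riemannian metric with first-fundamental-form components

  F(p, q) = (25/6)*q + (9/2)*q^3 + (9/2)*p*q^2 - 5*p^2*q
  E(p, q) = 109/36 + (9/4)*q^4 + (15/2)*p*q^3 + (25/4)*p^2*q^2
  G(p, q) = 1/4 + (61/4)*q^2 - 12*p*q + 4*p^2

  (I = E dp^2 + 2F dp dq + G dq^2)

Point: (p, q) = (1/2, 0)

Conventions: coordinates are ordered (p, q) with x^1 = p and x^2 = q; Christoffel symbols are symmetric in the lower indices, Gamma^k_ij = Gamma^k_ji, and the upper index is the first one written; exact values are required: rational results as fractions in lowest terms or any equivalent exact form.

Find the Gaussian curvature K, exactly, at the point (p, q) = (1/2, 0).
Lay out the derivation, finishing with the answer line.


E = 109/36, F = 0, G = 5/4, EG - F^2 = 545/144 at the point
E_p = 0, E_q = 0, F_p = 0, F_q = 35/12, G_p = 4, G_q = -6
E_qq = 25/8, F_pq = -5, G_pp = 8
The intrinsic route: Brioschi's K = (det M1 - det M2)/(EG - F^2)^2.
M1 = [[-E_qq/2 + F_pq - G_pp/2, E_p/2, F_p - E_q/2], [F_q - G_p/2, E, F], [G_q/2, F, G]] = [[-169/16, 0, 0], [11/12, 109/36, 0], [-3, 0, 5/4]]; det M1 = -92105/2304
M2 = [[0, E_q/2, G_p/2], [E_q/2, E, F], [G_p/2, F, G]] = [[0, 0, 2], [0, 109/36, 0], [2, 0, 5/4]]; det M2 = -109/9
det M1 - det M2 = -64201/2304; K = -64201/2304 / (545/144)^2 = -5301/2725

Answer: K = -5301/2725


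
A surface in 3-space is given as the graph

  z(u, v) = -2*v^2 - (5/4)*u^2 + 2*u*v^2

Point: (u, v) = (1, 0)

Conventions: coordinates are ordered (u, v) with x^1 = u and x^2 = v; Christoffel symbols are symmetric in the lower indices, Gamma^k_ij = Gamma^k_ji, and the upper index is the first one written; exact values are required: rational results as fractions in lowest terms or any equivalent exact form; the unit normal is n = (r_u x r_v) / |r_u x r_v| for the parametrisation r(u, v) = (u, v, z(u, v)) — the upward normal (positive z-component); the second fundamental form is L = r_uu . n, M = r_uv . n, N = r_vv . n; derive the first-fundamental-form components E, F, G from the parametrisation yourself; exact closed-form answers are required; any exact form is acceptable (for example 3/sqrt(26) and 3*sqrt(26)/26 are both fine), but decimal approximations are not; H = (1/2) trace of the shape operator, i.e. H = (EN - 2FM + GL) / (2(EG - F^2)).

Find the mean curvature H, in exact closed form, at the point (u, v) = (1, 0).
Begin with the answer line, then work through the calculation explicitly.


Answer: H = -10*sqrt(29)/841

z_u = -5/2, z_v = 0, z_uu = -5/2, z_uv = 0, z_vv = 0
E = 29/4, F = 0, G = 1; answer radicand W^2 = 29/4
unnormalised second-form numerators: l = -5/2, m = 0, n = 0; L = l/sqrt(29/4), and similarly M = m/sqrt(W^2), N = n/sqrt(W^2)
H = (E*n - 2*F*m + G*l) / (2*(EG - F^2)*sqrt(W^2)); E*n - 2*F*m + G*l = -5/2, EG - F^2 = 29/4, so H = (-5/29)/sqrt(29/4)


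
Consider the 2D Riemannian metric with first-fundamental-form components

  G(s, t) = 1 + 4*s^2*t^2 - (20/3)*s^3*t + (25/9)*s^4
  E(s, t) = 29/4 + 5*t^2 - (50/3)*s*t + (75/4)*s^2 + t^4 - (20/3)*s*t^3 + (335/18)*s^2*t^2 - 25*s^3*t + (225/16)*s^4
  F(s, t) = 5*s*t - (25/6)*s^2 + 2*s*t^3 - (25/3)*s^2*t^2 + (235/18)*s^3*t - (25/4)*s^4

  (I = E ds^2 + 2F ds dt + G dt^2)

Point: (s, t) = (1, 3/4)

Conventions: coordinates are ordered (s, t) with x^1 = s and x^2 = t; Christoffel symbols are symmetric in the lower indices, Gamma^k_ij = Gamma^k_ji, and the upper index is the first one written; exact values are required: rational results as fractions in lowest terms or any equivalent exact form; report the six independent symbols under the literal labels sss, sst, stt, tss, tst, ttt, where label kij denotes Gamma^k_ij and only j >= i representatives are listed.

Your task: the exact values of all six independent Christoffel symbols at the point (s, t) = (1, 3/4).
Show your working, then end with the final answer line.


E = 5017/256, F = -23/32, G = 37/36 at the point
E_s = 345/8, E_t = -253/16, F_s = -839/96, F_t = 643/72, G_s = 11/18, G_t = -2/3
EG - F^2 = 45217/2304;  g^inv = (2304/45217) * [[37/36, 23/32], [23/32, 5017/256]]
first-kind symbols [ij,l] = (1/2)(d_i g_jl + d_j g_il - d_l g_ij): [ss,s] = E_s/2 = 345/16, [ss,t] = F_s - E_t/2 = -5/6, [st,s] = E_t/2 = -253/32, [st,t] = G_s/2 = 11/36, [tt,s] = F_t - G_s/2 = 69/8, [tt,t] = G_t/2 = -1/3
Gamma^s_ij = (G*[ij,s] - F*[ij,t])/(EG - F^2), Gamma^t_ij = (E*[ij,t] - F*[ij,s])/(EG - F^2)

Answer: Gamma_sss = 49680/45217, Gamma_sst = -18216/45217, Gamma_stt = 19872/45217, Gamma_tss = -1920/45217, Gamma_tst = 704/45217, Gamma_ttt = -768/45217


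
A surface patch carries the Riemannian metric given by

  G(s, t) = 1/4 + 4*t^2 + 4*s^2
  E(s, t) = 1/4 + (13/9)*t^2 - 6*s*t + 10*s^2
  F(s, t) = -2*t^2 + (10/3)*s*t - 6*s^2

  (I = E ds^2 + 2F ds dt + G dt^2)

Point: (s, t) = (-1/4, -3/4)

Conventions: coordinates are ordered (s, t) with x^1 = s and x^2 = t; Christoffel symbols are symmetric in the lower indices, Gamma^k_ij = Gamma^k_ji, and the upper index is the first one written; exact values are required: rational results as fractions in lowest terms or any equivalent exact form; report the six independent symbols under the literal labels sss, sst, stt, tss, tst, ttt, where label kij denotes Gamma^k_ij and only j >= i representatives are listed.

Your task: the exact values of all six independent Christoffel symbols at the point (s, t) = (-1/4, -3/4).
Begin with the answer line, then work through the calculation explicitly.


Answer: Gamma_sss = 4/75, Gamma_sst = -172/75, Gamma_stt = 584/75, Gamma_tss = 8/25, Gamma_tst = -82/75, Gamma_ttt = 104/75

E = 9/16, F = -7/8, G = 11/4 at the point
E_s = -1/2, E_t = -2/3, F_s = 1/2, F_t = 13/6, G_s = -2, G_t = -6
EG - F^2 = 25/32;  g^inv = (32/25) * [[11/4, 7/8], [7/8, 9/16]]
first-kind symbols [ij,l] = (1/2)(d_i g_jl + d_j g_il - d_l g_ij): [ss,s] = E_s/2 = -1/4, [ss,t] = F_s - E_t/2 = 5/6, [st,s] = E_t/2 = -1/3, [st,t] = G_s/2 = -1, [tt,s] = F_t - G_s/2 = 19/6, [tt,t] = G_t/2 = -3
Gamma^s_ij = (G*[ij,s] - F*[ij,t])/(EG - F^2), Gamma^t_ij = (E*[ij,t] - F*[ij,s])/(EG - F^2)


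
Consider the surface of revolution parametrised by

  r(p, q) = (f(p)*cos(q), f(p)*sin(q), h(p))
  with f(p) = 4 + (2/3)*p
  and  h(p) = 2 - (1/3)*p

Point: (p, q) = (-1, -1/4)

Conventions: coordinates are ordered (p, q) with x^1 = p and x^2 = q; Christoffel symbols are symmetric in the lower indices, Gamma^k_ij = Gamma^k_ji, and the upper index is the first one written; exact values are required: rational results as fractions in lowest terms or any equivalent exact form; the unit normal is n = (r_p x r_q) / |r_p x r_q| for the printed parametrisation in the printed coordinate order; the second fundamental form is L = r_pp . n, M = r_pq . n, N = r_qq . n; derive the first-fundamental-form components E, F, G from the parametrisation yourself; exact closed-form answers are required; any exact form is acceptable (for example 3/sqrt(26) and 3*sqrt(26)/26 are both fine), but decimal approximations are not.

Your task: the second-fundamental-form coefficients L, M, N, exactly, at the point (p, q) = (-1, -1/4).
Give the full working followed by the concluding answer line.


f = 10/3, f' = 2/3, f'' = 0, h' = -1/3, h'' = 0
E = 5/9, F = 0, G = 100/9; answer radicand W^2 = 5/9
unnormalised second-form numerators: l = 0, m = 0, n = -10/9; L = l/sqrt(5/9), and similarly M = m/sqrt(W^2), N = n/sqrt(W^2)

Answer: L = 0, M = 0, N = -2*sqrt(5)/3


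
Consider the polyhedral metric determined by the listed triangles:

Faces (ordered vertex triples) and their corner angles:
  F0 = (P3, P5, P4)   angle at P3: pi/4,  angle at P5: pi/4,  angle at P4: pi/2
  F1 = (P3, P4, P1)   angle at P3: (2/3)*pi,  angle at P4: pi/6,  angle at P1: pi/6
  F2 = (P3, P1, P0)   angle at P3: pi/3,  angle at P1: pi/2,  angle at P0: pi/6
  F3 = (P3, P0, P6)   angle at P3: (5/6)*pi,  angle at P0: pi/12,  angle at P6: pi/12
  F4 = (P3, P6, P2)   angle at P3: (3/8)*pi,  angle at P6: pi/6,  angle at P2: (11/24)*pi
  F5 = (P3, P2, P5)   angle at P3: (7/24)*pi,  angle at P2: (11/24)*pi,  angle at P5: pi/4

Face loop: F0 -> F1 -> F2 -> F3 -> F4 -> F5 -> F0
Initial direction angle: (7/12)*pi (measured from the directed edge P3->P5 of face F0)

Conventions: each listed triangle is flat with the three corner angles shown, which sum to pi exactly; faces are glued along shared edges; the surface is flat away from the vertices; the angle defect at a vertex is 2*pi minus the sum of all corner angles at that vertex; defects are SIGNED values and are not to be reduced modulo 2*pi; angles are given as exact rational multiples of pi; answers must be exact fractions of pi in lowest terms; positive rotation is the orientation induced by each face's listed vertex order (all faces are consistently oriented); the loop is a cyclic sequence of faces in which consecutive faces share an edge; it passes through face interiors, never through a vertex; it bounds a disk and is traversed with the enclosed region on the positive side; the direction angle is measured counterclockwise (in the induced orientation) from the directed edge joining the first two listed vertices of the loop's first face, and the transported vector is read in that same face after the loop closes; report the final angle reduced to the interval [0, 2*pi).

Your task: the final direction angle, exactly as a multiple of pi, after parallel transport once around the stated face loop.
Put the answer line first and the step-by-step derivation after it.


Answer: final direction angle = (11/6)*pi

enclosed vertex P3: corner angles sum to (11/4)*pi, defect = 2*pi - (11/4)*pi = (-3/4)*pi
summing the enclosed defects onto the initial angle, mod 2*pi in the induced orientation:
final angle = (7/12)*pi - (3/4)*pi = (11/6)*pi (mod 2*pi)


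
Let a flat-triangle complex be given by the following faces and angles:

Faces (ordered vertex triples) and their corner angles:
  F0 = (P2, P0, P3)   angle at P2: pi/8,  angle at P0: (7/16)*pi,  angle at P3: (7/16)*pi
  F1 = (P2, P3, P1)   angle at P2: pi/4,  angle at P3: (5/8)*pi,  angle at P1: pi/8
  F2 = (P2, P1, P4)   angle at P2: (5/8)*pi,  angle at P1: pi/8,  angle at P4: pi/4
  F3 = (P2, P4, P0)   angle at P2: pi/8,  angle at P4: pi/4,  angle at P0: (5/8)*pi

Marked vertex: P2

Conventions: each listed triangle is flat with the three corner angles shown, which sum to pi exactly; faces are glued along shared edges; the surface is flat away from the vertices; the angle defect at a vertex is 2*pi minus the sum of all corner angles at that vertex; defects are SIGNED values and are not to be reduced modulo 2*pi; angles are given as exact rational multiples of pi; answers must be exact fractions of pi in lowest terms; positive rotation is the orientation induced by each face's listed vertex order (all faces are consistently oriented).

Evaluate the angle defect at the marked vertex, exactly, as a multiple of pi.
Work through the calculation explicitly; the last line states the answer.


Sum of corner angles at P2: (9/8)*pi
defect = 2*pi - (9/8)*pi

Answer: defect(P2) = (7/8)*pi


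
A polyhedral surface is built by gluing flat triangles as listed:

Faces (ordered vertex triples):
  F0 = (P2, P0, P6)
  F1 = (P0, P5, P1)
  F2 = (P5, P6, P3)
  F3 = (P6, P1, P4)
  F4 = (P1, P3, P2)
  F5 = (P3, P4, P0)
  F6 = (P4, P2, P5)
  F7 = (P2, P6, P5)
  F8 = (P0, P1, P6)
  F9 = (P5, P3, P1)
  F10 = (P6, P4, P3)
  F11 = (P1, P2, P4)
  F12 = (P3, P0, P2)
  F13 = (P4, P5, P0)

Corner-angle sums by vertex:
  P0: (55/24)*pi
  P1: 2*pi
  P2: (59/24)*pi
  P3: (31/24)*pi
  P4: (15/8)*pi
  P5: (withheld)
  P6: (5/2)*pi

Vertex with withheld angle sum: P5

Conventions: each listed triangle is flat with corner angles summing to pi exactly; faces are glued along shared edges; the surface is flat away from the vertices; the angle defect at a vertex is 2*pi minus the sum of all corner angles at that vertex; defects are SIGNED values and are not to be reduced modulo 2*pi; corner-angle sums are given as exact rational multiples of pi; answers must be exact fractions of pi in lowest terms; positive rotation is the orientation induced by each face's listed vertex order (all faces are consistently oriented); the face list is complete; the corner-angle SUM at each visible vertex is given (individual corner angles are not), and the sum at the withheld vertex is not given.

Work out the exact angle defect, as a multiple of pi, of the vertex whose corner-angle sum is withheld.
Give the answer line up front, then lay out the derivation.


Answer: defect(P5) = (5/12)*pi

V = 7, E = 21, F = 14; chi = V - E + F = 0
Gauss-Bonnet: total defect = 2*pi*chi = 0; visible defects sum to (-5/12)*pi


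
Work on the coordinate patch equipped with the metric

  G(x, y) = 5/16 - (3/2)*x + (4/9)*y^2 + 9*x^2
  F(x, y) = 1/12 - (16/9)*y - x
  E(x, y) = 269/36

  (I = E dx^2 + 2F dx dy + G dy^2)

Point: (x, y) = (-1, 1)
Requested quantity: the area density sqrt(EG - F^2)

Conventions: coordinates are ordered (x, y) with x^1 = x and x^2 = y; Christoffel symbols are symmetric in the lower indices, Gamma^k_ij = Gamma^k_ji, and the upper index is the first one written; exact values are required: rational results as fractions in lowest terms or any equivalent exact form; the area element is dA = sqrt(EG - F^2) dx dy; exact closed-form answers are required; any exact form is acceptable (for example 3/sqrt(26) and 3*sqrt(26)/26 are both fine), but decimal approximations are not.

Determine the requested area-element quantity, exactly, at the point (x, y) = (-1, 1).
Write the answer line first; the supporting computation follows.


Answer: sqrt(EG - F^2) = sqrt(433549)/72

E = 269/36, F = -25/36, G = 1621/144; EG - F^2 = 433549/5184


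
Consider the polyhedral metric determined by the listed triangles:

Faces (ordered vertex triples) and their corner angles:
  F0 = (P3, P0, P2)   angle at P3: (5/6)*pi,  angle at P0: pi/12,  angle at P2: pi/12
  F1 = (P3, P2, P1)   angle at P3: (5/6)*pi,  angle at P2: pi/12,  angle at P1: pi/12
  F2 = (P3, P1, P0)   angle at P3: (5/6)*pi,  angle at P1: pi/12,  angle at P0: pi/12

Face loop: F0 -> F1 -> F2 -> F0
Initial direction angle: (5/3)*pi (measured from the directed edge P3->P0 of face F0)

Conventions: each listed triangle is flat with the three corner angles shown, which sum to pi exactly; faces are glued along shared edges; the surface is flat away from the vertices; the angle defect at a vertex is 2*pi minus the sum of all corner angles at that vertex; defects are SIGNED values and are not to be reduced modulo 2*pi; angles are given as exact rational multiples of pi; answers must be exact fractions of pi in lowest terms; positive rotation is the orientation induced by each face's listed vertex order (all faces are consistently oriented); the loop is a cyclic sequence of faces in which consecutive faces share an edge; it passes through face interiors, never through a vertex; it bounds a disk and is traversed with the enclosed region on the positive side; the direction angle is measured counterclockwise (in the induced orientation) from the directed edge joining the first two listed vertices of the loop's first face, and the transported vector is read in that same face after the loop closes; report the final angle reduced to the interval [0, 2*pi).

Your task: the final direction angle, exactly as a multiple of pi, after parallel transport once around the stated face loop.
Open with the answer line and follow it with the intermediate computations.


Answer: final direction angle = (7/6)*pi

enclosed vertex P3: corner angles sum to (5/2)*pi, defect = 2*pi - (5/2)*pi = -pi/2
by Gauss-Bonnet the loop rotates the vector by the enclosed defect sum (positive orientation, mod 2*pi)
final angle = (5/3)*pi - pi/2 = (7/6)*pi (mod 2*pi)


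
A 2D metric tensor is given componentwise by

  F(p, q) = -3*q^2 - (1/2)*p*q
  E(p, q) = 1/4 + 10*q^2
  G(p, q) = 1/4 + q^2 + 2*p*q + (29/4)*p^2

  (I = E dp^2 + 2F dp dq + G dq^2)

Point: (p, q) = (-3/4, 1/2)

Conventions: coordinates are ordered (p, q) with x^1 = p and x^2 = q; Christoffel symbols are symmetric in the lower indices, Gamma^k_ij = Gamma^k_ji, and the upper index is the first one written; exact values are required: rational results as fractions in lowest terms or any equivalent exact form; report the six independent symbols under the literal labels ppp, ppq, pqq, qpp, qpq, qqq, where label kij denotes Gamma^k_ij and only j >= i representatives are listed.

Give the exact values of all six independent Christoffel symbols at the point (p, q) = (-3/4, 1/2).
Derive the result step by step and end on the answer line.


E = 11/4, F = -9/16, G = 245/64 at the point
E_p = 0, E_q = 10, F_p = -1/4, F_q = -21/8, G_p = -79/8, G_q = -1/2
EG - F^2 = 1307/128;  g^inv = (128/1307) * [[245/64, 9/16], [9/16, 11/4]]
first-kind symbols [ij,l] = (1/2)(d_i g_jl + d_j g_il - d_l g_ij): [pp,p] = E_p/2 = 0, [pp,q] = F_p - E_q/2 = -21/4, [pq,p] = E_q/2 = 5, [pq,q] = G_p/2 = -79/16, [qq,p] = F_q - G_p/2 = 37/16, [qq,q] = G_q/2 = -1/4
Gamma^p_ij = (G*[ij,p] - F*[ij,q])/(EG - F^2), Gamma^q_ij = (E*[ij,q] - F*[ij,p])/(EG - F^2)

Answer: Gamma_ppp = -378/1307, Gamma_ppq = 4189/2614, Gamma_pqq = 8921/10456, Gamma_qpp = -1848/1307, Gamma_qpq = -1378/1307, Gamma_qqq = 157/2614


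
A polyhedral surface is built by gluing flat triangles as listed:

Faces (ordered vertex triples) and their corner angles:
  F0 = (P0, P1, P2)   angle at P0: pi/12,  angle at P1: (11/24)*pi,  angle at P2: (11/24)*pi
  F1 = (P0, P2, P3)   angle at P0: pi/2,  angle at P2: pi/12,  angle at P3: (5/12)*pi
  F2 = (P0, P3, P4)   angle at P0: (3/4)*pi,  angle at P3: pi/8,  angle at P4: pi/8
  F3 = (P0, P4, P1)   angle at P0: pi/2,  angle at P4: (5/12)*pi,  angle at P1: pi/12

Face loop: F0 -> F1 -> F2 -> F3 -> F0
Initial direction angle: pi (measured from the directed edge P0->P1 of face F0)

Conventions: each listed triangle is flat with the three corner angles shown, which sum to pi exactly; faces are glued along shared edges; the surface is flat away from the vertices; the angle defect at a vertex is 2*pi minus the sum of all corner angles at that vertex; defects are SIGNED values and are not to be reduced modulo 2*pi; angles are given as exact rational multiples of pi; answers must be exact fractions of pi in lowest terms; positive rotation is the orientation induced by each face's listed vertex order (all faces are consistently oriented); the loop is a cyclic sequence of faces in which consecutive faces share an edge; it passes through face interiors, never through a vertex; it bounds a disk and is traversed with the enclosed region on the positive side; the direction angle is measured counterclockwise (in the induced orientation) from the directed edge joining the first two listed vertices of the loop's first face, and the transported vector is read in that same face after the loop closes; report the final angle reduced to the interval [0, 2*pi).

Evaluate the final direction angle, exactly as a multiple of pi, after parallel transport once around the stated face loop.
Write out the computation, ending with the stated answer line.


enclosed vertex P0: corner angles sum to (11/6)*pi, defect = 2*pi - (11/6)*pi = pi/6
adding the enclosed defects to the starting angle (mod 2*pi, induced orientation) gives the holonomy
final angle = pi + pi/6 = (7/6)*pi (mod 2*pi)

Answer: final direction angle = (7/6)*pi


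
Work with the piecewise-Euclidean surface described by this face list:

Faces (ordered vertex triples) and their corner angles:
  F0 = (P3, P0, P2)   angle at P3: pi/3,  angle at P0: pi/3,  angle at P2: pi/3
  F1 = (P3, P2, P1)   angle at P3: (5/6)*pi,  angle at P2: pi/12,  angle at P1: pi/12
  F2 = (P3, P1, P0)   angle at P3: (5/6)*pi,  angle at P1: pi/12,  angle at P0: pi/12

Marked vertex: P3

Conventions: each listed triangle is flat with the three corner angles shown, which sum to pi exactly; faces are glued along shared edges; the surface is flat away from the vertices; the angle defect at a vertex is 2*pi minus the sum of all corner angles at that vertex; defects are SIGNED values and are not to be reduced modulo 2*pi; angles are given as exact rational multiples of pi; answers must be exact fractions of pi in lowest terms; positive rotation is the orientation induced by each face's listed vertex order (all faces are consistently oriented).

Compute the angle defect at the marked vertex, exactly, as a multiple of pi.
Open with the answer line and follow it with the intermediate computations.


Answer: defect(P3) = 0

Sum of corner angles at P3: 2*pi
defect = 2*pi - 2*pi


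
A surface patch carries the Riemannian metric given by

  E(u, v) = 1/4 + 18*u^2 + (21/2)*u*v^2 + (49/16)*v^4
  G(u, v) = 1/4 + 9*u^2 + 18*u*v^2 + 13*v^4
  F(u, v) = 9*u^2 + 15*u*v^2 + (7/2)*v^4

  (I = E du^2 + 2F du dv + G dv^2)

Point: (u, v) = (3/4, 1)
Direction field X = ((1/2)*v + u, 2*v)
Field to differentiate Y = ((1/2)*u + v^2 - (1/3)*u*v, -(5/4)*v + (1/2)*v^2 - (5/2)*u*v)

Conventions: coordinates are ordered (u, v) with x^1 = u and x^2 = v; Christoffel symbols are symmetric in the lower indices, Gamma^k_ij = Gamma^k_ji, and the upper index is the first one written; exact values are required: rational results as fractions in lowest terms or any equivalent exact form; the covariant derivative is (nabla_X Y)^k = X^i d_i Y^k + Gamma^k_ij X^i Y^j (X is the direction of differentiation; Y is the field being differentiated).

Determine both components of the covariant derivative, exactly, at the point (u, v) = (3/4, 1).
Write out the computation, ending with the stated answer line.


E = 341/16, F = 317/16, G = 509/16 at the point
E_u = 75/2, E_v = 28, F_u = 57/2, F_v = 73/2, G_u = 63/2, G_v = 79
EG - F^2 = 9135/32;  g^inv = (32/9135) * [[509/16, -317/16], [-317/16, 341/16]]
first-kind symbols [ij,l] = (1/2)(d_i g_jl + d_j g_il - d_l g_ij): [uu,u] = E_u/2 = 75/4, [uu,v] = F_u - E_v/2 = 29/2, [uv,u] = E_v/2 = 14, [uv,v] = G_u/2 = 63/4, [vv,u] = F_v - G_u/2 = 83/4, [vv,v] = G_v/2 = 79/2
Gamma^u_ij = (G*[ij,u] - F*[ij,v])/(EG - F^2), Gamma^v_ij = (E*[ij,v] - F*[ij,u])/(EG - F^2)
Gamma_uuu = 2827/2610, Gamma_uuv = 1219/2610, Gamma_uvv = -871/2030, Gamma_vuu = -571/2610, Gamma_vuv = 533/2610, Gamma_vvv = 3063/2030
X = (5/4, 2), Y = (9/8, -21/8) at the point

Answer: (nabla_X Y)^u = 48737/6960, (nabla_X Y)^v = -110071/6960


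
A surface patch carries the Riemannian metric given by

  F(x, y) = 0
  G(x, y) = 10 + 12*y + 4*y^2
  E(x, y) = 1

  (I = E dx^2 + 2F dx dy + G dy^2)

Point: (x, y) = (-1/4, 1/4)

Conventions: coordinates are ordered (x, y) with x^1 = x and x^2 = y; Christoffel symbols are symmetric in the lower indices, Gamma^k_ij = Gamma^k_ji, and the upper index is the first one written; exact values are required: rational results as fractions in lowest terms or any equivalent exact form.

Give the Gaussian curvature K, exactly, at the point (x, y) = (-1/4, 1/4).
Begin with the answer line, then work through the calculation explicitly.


Answer: K = 0

E = 1, F = 0, G = 53/4, EG - F^2 = 53/4 at the point
E_x = 0, E_y = 0, F_x = 0, F_y = 0, G_x = 0, G_y = 14
E_yy = 0, F_xy = 0, G_xx = 0
The intrinsic route: Brioschi's K = (det M1 - det M2)/(EG - F^2)^2.
M1 = [[-E_yy/2 + F_xy - G_xx/2, E_x/2, F_x - E_y/2], [F_y - G_x/2, E, F], [G_y/2, F, G]] = [[0, 0, 0], [0, 1, 0], [7, 0, 53/4]]; det M1 = 0
M2 = [[0, E_y/2, G_x/2], [E_y/2, E, F], [G_x/2, F, G]] = [[0, 0, 0], [0, 1, 0], [0, 0, 53/4]]; det M2 = 0
det M1 - det M2 = 0; K = 0 / (53/4)^2 = 0


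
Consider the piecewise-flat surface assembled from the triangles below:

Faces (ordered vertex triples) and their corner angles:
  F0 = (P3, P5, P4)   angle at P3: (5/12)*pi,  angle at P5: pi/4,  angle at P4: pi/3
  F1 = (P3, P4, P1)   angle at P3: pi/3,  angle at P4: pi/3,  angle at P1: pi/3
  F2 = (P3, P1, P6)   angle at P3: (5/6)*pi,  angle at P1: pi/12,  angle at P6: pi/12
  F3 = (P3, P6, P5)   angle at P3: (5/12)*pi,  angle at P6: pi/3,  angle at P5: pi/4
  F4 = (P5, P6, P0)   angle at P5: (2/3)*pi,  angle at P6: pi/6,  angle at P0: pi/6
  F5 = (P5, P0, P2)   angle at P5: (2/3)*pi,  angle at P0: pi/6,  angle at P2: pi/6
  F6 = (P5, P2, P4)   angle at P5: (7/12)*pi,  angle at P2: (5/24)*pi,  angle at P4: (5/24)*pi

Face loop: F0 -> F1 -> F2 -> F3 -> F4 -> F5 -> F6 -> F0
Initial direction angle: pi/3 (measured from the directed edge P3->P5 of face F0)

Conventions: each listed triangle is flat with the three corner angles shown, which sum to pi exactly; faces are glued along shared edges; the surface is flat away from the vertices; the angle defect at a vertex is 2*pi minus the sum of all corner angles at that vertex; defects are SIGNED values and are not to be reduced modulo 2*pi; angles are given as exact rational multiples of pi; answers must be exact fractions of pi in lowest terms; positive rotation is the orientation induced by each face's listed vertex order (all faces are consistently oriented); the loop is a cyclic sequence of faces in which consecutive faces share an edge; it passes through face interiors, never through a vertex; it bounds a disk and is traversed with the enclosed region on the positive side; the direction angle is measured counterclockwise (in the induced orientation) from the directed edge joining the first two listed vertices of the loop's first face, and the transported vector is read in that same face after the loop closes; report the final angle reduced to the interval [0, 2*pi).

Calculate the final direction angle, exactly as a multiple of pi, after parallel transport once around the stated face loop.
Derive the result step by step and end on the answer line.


enclosed vertex P3: corner angles sum to 2*pi, defect = 2*pi - 2*pi = 0
enclosed vertex P5: corner angles sum to (29/12)*pi, defect = 2*pi - (29/12)*pi = (-5/12)*pi
transport around the loop rotates by the sum of enclosed defects; add to the initial angle mod 2*pi
final angle = pi/3 - (5/12)*pi = (23/12)*pi (mod 2*pi)

Answer: final direction angle = (23/12)*pi


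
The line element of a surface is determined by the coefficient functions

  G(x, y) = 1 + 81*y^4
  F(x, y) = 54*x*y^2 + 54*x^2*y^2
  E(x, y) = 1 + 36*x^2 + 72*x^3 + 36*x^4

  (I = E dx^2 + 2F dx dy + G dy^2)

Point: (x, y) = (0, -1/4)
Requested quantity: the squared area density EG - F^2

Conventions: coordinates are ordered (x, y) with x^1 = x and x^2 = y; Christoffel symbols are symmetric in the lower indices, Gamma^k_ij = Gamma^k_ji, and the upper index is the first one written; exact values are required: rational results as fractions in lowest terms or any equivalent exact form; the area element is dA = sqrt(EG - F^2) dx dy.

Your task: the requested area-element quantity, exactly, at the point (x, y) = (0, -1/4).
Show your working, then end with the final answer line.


E = 1, F = 0, G = 337/256; EG - F^2 = 337/256

Answer: EG - F^2 = 337/256


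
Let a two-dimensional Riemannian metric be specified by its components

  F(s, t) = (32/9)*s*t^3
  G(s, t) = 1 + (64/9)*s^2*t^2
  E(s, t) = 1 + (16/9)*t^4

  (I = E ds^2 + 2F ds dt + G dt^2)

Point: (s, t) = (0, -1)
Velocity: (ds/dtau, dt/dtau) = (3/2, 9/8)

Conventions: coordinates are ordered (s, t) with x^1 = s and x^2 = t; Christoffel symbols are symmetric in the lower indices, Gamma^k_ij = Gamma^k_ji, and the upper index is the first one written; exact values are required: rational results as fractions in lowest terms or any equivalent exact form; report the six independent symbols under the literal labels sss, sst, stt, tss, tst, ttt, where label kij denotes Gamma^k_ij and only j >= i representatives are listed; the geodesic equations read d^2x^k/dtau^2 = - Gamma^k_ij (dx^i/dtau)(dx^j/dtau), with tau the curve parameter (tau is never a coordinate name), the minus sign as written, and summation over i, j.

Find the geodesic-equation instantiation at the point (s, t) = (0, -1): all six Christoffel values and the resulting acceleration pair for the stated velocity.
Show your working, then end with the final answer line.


E = 25/9, F = 0, G = 1 at the point
E_s = 0, E_t = -64/9, F_s = -32/9, F_t = 0, G_s = 0, G_t = 0
EG - F^2 = 25/9;  g^inv = (9/25) * [[1, 0], [0, 25/9]]
first-kind symbols [ij,l] = (1/2)(d_i g_jl + d_j g_il - d_l g_ij): [ss,s] = E_s/2 = 0, [ss,t] = F_s - E_t/2 = 0, [st,s] = E_t/2 = -32/9, [st,t] = G_s/2 = 0, [tt,s] = F_t - G_s/2 = 0, [tt,t] = G_t/2 = 0
Gamma^s_ij = (G*[ij,s] - F*[ij,t])/(EG - F^2), Gamma^t_ij = (E*[ij,t] - F*[ij,s])/(EG - F^2)
Gamma_sss = 0, Gamma_sst = -32/25, Gamma_stt = 0, Gamma_tss = 0, Gamma_tst = 0, Gamma_ttt = 0
d^2s/dtau^2 = -(Gamma_sss*(3/2)^2 + 2*Gamma_sst*(3/2)*(9/8) + Gamma_stt*(9/8)^2) = 108/25
d^2t/dtau^2 = -(Gamma_tss*(3/2)^2 + 2*Gamma_tst*(3/2)*(9/8) + Gamma_ttt*(9/8)^2) = 0

Answer: Gamma_sss = 0, Gamma_sst = -32/25, Gamma_stt = 0, Gamma_tss = 0, Gamma_tst = 0, Gamma_ttt = 0; accelerations (d^2s/dtau^2, d^2t/dtau^2) = (108/25, 0)


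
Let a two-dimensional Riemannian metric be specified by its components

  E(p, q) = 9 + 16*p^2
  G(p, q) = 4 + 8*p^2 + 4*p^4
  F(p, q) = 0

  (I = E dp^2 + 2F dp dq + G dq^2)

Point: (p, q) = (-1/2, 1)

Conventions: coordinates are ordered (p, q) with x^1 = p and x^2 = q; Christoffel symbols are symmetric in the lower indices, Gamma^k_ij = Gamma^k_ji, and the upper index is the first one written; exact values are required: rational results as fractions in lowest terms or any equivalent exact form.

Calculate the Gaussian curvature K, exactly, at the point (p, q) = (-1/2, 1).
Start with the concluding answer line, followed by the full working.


Answer: K = -72/845

E = 13, F = 0, G = 25/4, EG - F^2 = 325/4 at the point
E_p = -16, E_q = 0, F_p = 0, F_q = 0, G_p = -10, G_q = 0
E_qq = 0, F_pq = 0, G_pp = 28
K follows from Brioschi's formula, (det M1 - det M2)/(EG - F^2)^2.
M1 = [[-E_qq/2 + F_pq - G_pp/2, E_p/2, F_p - E_q/2], [F_q - G_p/2, E, F], [G_q/2, F, G]] = [[-14, -8, 0], [5, 13, 0], [0, 0, 25/4]]; det M1 = -1775/2
M2 = [[0, E_q/2, G_p/2], [E_q/2, E, F], [G_p/2, F, G]] = [[0, 0, -5], [0, 13, 0], [-5, 0, 25/4]]; det M2 = -325
det M1 - det M2 = -1125/2; K = -1125/2 / (325/4)^2 = -72/845


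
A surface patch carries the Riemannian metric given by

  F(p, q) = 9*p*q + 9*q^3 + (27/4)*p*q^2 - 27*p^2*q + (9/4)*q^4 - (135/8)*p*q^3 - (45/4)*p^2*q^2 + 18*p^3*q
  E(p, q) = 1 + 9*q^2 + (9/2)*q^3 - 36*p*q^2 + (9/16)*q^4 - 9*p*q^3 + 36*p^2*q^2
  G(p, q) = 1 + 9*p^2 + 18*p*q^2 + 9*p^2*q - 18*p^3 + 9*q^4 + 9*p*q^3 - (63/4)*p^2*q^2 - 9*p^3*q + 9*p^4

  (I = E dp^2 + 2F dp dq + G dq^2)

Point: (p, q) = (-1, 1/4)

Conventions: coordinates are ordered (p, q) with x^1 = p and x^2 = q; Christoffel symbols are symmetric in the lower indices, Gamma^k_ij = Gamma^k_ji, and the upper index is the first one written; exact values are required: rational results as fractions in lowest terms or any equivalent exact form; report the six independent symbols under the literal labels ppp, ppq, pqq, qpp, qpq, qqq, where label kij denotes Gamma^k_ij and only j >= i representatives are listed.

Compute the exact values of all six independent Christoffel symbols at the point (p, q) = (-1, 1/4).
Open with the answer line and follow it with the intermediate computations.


Answer: Gamma_ppp = -14112/182521, Gamma_ppq = 88200/182521, Gamma_pqq = 0, Gamma_qpp = 38016/182521, Gamma_qpq = -237600/182521, Gamma_qqq = 0

E = 25705/4096, F = -14553/1024, G = 10057/256 at the point
E_p = -441/64, E_q = 11025/256, F_p = 15777/512, F_q = -7425/128, G_p = -7425/64, G_q = 0
EG - F^2 = 182521/4096;  g^inv = (4096/182521) * [[10057/256, 14553/1024], [14553/1024, 25705/4096]]
first-kind symbols [ij,l] = (1/2)(d_i g_jl + d_j g_il - d_l g_ij): [pp,p] = E_p/2 = -441/128, [pp,q] = F_p - E_q/2 = 297/32, [pq,p] = E_q/2 = 11025/512, [pq,q] = G_p/2 = -7425/128, [qq,p] = F_q - G_p/2 = 0, [qq,q] = G_q/2 = 0
Gamma^p_ij = (G*[ij,p] - F*[ij,q])/(EG - F^2), Gamma^q_ij = (E*[ij,q] - F*[ij,p])/(EG - F^2)


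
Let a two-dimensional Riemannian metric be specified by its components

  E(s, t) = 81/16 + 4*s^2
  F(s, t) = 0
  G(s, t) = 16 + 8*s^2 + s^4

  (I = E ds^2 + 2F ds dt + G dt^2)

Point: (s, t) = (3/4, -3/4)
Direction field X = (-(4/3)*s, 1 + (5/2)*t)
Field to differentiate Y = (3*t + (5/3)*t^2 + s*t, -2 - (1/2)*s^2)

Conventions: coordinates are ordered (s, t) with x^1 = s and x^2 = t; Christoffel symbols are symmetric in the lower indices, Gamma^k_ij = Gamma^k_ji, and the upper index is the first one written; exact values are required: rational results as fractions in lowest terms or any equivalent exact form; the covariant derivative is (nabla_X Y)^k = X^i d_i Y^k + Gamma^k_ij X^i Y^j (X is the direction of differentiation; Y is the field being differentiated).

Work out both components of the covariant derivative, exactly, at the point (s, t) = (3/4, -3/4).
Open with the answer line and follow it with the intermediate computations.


Answer: (nabla_X Y)^s = -28807/19968, (nabla_X Y)^t = 1191/584

E = 117/16, F = 0, G = 5329/256 at the point
E_s = 6, E_t = 0, F_s = 0, F_t = 0, G_s = 219/16, G_t = 0
EG - F^2 = 623493/4096;  g^inv = (4096/623493) * [[5329/256, 0], [0, 117/16]]
first-kind symbols [ij,l] = (1/2)(d_i g_jl + d_j g_il - d_l g_ij): [ss,s] = E_s/2 = 3, [ss,t] = F_s - E_t/2 = 0, [st,s] = E_t/2 = 0, [st,t] = G_s/2 = 219/32, [tt,s] = F_t - G_s/2 = -219/32, [tt,t] = G_t/2 = 0
Gamma^s_ij = (G*[ij,s] - F*[ij,t])/(EG - F^2), Gamma^t_ij = (E*[ij,t] - F*[ij,s])/(EG - F^2)
Gamma_sss = 16/39, Gamma_sst = 0, Gamma_stt = -73/78, Gamma_tss = 0, Gamma_tst = 24/73, Gamma_ttt = 0
X = (-1, -7/8), Y = (-15/8, -73/32) at the point


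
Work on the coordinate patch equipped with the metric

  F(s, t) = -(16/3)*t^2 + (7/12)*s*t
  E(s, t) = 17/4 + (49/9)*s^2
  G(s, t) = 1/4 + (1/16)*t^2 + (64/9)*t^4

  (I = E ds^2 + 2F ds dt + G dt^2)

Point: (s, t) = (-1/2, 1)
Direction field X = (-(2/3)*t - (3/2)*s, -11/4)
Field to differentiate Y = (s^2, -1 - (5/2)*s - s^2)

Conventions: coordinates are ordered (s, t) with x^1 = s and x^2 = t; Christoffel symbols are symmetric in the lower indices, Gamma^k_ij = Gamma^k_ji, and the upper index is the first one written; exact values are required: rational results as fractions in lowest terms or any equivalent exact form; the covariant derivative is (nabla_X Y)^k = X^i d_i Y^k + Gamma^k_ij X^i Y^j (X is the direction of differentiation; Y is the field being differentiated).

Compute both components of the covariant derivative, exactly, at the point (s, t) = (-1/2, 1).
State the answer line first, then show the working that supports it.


Answer: (nabla_X Y)^s = -24617/207652, (nabla_X Y)^t = -62315/415304

E = 101/18, F = -45/8, G = 1069/144 at the point
E_s = -49/9, E_t = 0, F_s = 7/12, F_t = -263/24, G_s = 0, G_t = 2057/72
EG - F^2 = 51913/5184;  g^inv = (5184/51913) * [[1069/144, 45/8], [45/8, 101/18]]
first-kind symbols [ij,l] = (1/2)(d_i g_jl + d_j g_il - d_l g_ij): [ss,s] = E_s/2 = -49/18, [ss,t] = F_s - E_t/2 = 7/12, [st,s] = E_t/2 = 0, [st,t] = G_s/2 = 0, [tt,s] = F_t - G_s/2 = -263/24, [tt,t] = G_t/2 = 2057/144
Gamma^s_ij = (G*[ij,s] - F*[ij,t])/(EG - F^2), Gamma^t_ij = (E*[ij,t] - F*[ij,s])/(EG - F^2)
Gamma_sss = -87752/51913, Gamma_sst = 0, Gamma_stt = -5178/51913, Gamma_tss = -62412/51913, Gamma_tst = 0, Gamma_ttt = 95969/51913
X = (1/12, -11/4), Y = (1/4, 0) at the point


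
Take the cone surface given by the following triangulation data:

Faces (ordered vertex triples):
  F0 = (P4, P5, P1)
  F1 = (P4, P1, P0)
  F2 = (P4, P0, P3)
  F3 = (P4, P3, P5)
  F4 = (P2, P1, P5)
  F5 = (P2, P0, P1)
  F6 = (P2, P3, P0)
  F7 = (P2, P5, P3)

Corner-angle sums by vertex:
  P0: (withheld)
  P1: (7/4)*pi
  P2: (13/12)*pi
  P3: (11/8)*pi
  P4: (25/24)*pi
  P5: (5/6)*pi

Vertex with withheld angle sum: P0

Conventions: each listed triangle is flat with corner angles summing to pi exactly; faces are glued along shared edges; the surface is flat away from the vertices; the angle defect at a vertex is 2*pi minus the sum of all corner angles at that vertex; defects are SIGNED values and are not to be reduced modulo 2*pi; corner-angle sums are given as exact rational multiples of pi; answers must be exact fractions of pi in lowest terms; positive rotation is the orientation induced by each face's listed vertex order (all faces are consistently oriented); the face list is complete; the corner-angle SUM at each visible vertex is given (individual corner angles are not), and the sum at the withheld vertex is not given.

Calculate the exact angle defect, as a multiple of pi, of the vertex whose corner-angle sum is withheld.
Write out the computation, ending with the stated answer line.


V = 6, E = 12, F = 8; chi = V - E + F = 2
Gauss-Bonnet: total defect = 2*pi*chi = 4*pi; visible defects sum to (47/12)*pi

Answer: defect(P0) = pi/12


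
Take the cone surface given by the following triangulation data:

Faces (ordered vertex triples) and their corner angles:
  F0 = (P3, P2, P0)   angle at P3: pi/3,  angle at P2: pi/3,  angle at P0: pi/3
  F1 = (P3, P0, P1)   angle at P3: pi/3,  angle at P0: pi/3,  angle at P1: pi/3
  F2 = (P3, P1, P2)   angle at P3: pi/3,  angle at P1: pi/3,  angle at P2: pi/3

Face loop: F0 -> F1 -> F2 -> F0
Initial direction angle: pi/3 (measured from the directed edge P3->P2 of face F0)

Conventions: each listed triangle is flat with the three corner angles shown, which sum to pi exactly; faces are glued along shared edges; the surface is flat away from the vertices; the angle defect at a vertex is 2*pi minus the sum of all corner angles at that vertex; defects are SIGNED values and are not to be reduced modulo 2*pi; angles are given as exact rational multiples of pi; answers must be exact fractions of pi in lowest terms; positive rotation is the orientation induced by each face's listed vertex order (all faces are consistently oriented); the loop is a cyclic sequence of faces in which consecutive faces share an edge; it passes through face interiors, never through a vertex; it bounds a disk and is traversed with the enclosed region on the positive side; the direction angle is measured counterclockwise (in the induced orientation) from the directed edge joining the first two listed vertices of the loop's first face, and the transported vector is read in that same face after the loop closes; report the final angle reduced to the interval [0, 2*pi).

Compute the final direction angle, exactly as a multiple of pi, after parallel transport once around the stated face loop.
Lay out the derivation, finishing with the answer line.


enclosed vertex P3: corner angles sum to pi, defect = 2*pi - pi = pi
summing the enclosed defects onto the initial angle, mod 2*pi in the induced orientation:
final angle = pi/3 + pi = (4/3)*pi (mod 2*pi)

Answer: final direction angle = (4/3)*pi


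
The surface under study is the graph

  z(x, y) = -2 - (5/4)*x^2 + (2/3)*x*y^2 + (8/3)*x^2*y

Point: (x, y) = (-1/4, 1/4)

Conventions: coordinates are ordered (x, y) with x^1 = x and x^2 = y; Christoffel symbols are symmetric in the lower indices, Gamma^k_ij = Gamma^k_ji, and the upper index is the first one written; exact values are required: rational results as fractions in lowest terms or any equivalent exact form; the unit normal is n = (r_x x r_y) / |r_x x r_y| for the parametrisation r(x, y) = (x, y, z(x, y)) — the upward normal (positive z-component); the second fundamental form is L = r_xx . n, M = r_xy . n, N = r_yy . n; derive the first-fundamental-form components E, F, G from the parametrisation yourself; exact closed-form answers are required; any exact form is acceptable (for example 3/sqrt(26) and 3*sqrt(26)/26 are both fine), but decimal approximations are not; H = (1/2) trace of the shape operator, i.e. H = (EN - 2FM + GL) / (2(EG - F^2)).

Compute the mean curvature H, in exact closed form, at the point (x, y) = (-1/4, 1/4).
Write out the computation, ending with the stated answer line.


z_x = 1/3, z_y = 1/12, z_xx = -7/6, z_xy = -1, z_yy = -1/3
E = 10/9, F = 1/36, G = 145/144; answer radicand W^2 = 161/144
unnormalised second-form numerators: l = -7/6, m = -1, n = -1/3; L = l/sqrt(161/144), and similarly M = m/sqrt(W^2), N = n/sqrt(W^2)
H = (E*n - 2*F*m + G*l) / (2*(EG - F^2)*sqrt(W^2)); E*n - 2*F*m + G*l = -143/96, EG - F^2 = 161/144, so H = (-429/644)/sqrt(161/144)

Answer: H = -1287*sqrt(161)/25921
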